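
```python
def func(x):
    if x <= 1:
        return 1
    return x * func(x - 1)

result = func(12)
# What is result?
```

func(12) = 12 * 11 * 10 * 9 * 8 * 7 * 6 * 5 * 4 * 3 * 2 * 1 = 479001600

Answer: 479001600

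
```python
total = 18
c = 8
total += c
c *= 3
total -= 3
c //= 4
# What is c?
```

Trace:
`total = 18` → total = 18
`c = 8` → c = 8
`total += c` → total = 26
`c *= 3` → c = 24
`total -= 3` → total = 23
`c //= 4` → c = 6
So c = 6

Answer: 6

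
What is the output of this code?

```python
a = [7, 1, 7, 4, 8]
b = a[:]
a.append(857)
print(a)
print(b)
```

Key concept: slice [:] creates copy.
Step by step:
`a = [7, 1, 7, 4, 8]` → a = [7, 1, 7, 4, 8]
`b = a[:]` → b = [7, 1, 7, 4, 8]
`a.append(857)` → a = [7, 1, 7, 4, 8, 857]
`print(a)` → prints [7, 1, 7, 4, 8, 857]
`print(b)` → prints [7, 1, 7, 4, 8]

Answer:
[7, 1, 7, 4, 8, 857]
[7, 1, 7, 4, 8]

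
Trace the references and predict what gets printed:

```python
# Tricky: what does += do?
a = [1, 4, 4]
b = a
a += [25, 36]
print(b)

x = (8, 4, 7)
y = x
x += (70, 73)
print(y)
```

Key concept: += behavior differs for mutable vs immutable.
Step by step:
`a = [1, 4, 4]` → a = [1, 4, 4]
`b = a` → b = [1, 4, 4] (same object as a)
`a += [25, 36]` → a = [1, 4, 4, 25, 36] (same object as b); b = [1, 4, 4, 25, 36] (same object as a)
`print(b)` → prints [1, 4, 4, 25, 36]
`x = (8, 4, 7)` → x = (8, 4, 7)
`y = x` → y = (8, 4, 7)
`x += (70, 73)` → x = (8, 4, 7, 70, 73)
`print(y)` → prints (8, 4, 7)

Answer:
[1, 4, 4, 25, 36]
(8, 4, 7)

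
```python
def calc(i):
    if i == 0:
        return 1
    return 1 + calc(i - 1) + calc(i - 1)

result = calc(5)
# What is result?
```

calc(i) = 1 + 2·calc(i-1), calc(0)=1. Closed form: (1+1)·2^5 - 1 = 63.

Answer: 63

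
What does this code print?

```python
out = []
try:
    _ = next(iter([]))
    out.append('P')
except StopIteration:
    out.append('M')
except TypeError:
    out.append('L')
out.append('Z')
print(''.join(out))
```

Execution trace: 'M' (except StopIteration) → 'Z' (after the try/except). Output: MZ

Answer: MZ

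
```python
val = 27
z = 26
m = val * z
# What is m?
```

Trace:
`val = 27` → val = 27
`z = 26` → z = 26
`m = val * z` → m = 702
So m = 702

Answer: 702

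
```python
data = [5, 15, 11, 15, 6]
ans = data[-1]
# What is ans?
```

Trace:
`data = [5, 15, 11, 15, 6]` → data = [5, 15, 11, 15, 6]
`ans = data[-1]` → ans = 6
So ans = 6

Answer: 6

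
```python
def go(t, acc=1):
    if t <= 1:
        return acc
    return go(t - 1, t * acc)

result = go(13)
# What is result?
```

Accumulator trace (n, acc): (13, 1) -> (12, 13) -> (11, 156) -> (10, 1716) -> (9, 17160) -> (8, 154440) -> (7, 1235520) -> (6, 8648640) -> (5, 51891840) -> (4, 259459200) -> (3, 1037836800) -> (2, 3113510400) -> (1, 6227020800) -> return 6227020800

Answer: 6227020800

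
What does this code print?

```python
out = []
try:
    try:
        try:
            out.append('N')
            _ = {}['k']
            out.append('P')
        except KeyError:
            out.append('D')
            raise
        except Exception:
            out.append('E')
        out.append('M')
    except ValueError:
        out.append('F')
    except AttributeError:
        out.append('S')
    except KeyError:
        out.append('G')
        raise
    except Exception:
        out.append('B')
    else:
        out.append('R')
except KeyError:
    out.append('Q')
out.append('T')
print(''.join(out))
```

Execution trace: 'N' (inner try body) → 'D' (inner except KeyError) → 'G' (except KeyError) → 'Q' (outer except KeyError) → 'T' (after the try/except). Output: NDGQT

Answer: NDGQT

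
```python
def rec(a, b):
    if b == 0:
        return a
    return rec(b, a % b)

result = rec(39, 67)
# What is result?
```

rec(39, 67) -> rec(67, 39) -> rec(39, 28) -> rec(28, 11) -> rec(11, 6) -> rec(6, 5) -> rec(5, 1) -> rec(1, 0) -> 1

Answer: 1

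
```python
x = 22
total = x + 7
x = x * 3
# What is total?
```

Trace:
`x = 22` → x = 22
`total = x + 7` → total = 29
`x = x * 3` → x = 66
So total = 29

Answer: 29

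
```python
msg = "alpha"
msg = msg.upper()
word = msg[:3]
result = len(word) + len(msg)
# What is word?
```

Trace:
`msg = "alpha"` → msg = 'alpha'
`msg = msg.upper()` → msg = 'ALPHA'
`word = msg[:3]` → word = 'ALP'
`result = len(word) + len(msg)` → result = 8
So word = 'ALP'

Answer: 'ALP'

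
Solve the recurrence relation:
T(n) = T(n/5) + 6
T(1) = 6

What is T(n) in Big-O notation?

Each step divides n by 5 and adds 6. After log_5(n) steps we reach T(1)=6. So T(n) = 6·log_5(n) + 6 = O(log n).

Answer: O(log n)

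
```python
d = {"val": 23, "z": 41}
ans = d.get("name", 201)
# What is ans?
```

Trace:
`d = {"val": 23, "z": 41}` → d = {'val': 23, 'z': 41}
`ans = d.get("name", 201)` → ans = 201
So ans = 201

Answer: 201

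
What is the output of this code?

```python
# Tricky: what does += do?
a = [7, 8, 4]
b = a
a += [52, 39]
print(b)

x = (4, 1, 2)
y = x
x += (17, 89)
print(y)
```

Key concept: += behavior differs for mutable vs immutable.
Step by step:
`a = [7, 8, 4]` → a = [7, 8, 4]
`b = a` → b = [7, 8, 4] (same object as a)
`a += [52, 39]` → a = [7, 8, 4, 52, 39] (same object as b); b = [7, 8, 4, 52, 39] (same object as a)
`print(b)` → prints [7, 8, 4, 52, 39]
`x = (4, 1, 2)` → x = (4, 1, 2)
`y = x` → y = (4, 1, 2)
`x += (17, 89)` → x = (4, 1, 2, 17, 89)
`print(y)` → prints (4, 1, 2)

Answer:
[7, 8, 4, 52, 39]
(4, 1, 2)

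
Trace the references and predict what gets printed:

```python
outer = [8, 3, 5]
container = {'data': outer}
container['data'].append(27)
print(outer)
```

Key concept: dict holds reference to list.
Step by step:
`outer = [8, 3, 5]` → outer = [8, 3, 5]
`container = {'data': outer}` → container = {'data': [8, 3, 5]}
`container['data'].append(27)` → outer = [8, 3, 5, 27]; container = {'data': [8, 3, 5, 27]}
`print(outer)` → prints [8, 3, 5, 27]

Answer: [8, 3, 5, 27]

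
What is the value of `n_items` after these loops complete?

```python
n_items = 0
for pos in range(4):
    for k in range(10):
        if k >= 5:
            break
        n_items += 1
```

Inner breaks at 5, outer runs 4 times
`n_items` takes the values: 0 → 1 → 2 → 3 → 4 → 5 → 6 → 7 → 8 → 9 → 10 → 11 → 12 → 13 → 14 → 15 → 16 → 17 → 18 → 19 → 20

Answer: 20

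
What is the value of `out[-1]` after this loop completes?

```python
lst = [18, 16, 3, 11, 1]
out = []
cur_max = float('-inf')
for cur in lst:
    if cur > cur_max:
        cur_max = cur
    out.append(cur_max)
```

Running max ends at 18
`out` takes the values: [] → [18] → [18, 18] → [18, 18, 18] → [18, 18, 18, 18] → [18, 18, 18, 18, 18]
So `out[-1]` = 18

Answer: 18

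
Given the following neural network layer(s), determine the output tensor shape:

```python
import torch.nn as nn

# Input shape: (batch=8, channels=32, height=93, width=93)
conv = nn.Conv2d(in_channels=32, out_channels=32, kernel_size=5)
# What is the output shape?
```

Input: (8, 32, 93, 93) -> Output: (8, 32, 89, 89)

Answer: (8, 32, 89, 89)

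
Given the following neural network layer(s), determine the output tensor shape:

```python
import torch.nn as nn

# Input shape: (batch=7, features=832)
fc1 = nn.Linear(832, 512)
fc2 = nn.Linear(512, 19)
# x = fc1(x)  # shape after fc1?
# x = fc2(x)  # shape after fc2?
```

Input: (7, 832) -> after fc1: (7, 512) -> Output: (7, 19)

Answer: (7, 19)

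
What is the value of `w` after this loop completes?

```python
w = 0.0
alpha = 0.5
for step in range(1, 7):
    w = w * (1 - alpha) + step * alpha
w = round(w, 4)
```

Moving average with lr=0.5
`w` takes the values: 0.0 → 0.5 → 1.25 → 2.125 → 3.0625 → 4.03125 → 5.015625 → 5.0156

Answer: 5.0156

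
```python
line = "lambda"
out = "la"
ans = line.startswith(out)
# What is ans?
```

Trace:
`line = "lambda"` → line = 'lambda'
`out = "la"` → out = 'la'
`ans = line.startswith(out)` → ans = True
So ans = True

Answer: True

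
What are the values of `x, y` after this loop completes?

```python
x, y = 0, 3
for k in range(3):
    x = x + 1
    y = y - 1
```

x goes 0→3, y goes 3→0
`x, y` takes the values: (0, 3) → (1, 3) → (1, 2) → (2, 2) → (2, 1) → (3, 1) → (3, 0)

Answer: 3, 0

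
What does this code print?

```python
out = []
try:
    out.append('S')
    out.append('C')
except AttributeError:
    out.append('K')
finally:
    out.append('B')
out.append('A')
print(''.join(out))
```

Execution trace: 'S' (try body) → 'C' (try body, no exception) → 'B' (finally) → 'A' (after the try/except). Output: SCBA

Answer: SCBA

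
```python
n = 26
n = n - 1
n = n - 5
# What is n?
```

Trace:
`n = 26` → n = 26
`n = n - 1` → n = 25
`n = n - 5` → n = 20
So n = 20

Answer: 20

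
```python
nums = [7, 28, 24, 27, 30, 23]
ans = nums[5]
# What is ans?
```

Trace:
`nums = [7, 28, 24, 27, 30, 23]` → nums = [7, 28, 24, 27, 30, 23]
`ans = nums[5]` → ans = 23
So ans = 23

Answer: 23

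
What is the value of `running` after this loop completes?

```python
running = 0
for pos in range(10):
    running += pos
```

Sum of 0 to 9 = 45
`running` takes the values: 0 → 1 → 3 → 6 → 10 → 15 → 21 → 28 → 36 → 45

Answer: 45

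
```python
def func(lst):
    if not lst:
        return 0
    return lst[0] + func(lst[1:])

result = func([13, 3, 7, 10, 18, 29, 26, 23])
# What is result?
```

13 + 3 + 7 + 10 + 18 + 29 + 26 + 23 + 0 = 129

Answer: 129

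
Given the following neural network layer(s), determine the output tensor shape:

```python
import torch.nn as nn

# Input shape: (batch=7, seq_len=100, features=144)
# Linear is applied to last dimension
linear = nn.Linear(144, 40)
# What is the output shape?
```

Input: (7, 100, 144) -> Output: (7, 100, 40)

Answer: (7, 100, 40)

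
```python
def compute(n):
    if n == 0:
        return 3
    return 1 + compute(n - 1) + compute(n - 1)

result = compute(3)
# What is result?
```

compute(n) = 1 + 2·compute(n-1), compute(0)=3. Closed form: (3+1)·2^3 - 1 = 31.

Answer: 31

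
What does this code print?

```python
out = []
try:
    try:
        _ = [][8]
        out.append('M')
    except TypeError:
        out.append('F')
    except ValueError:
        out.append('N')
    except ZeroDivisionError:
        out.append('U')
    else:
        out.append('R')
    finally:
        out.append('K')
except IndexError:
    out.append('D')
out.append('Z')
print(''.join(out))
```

Execution trace: 'K' (finally) → 'D' (outer except IndexError) → 'Z' (after the try/except). Output: KDZ

Answer: KDZ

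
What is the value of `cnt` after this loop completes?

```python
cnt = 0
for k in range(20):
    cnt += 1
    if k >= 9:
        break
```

Loop breaks when k reaches 9, cnt is 10
`cnt` takes the values: 0 → 1 → 2 → 3 → 4 → 5 → 6 → 7 → 8 → 9 → 10

Answer: 10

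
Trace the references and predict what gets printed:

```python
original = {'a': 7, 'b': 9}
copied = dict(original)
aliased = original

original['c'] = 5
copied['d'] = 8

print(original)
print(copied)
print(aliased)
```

Key concept: dict() creates copy, assignment creates alias.
Step by step:
`original = {'a': 7, 'b': 9}` → original = {'a': 7, 'b': 9}
`copied = dict(original)` → copied = {'a': 7, 'b': 9}
`aliased = original` → aliased = {'a': 7, 'b': 9} (same object as original)
`original['c'] = 5` → original = {'a': 7, 'b': 9, 'c': 5} (same object as aliased); aliased = {'a': 7, 'b': 9, 'c': 5} (same object as original)
`copied['d'] = 8` → copied = {'a': 7, 'b': 9, 'd': 8}
`print(original)` → prints {'a': 7, 'b': 9, 'c': 5}
`print(copied)` → prints {'a': 7, 'b': 9, 'd': 8}
`print(aliased)` → prints {'a': 7, 'b': 9, 'c': 5}

Answer:
{'a': 7, 'b': 9, 'c': 5}
{'a': 7, 'b': 9, 'd': 8}
{'a': 7, 'b': 9, 'c': 5}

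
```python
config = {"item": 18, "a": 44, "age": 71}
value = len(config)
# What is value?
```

Trace:
`config = {"item": 18, "a": 44, "age": 71}` → config = {'item': 18, 'a': 44, 'age': 71}
`value = len(config)` → value = 3
So value = 3

Answer: 3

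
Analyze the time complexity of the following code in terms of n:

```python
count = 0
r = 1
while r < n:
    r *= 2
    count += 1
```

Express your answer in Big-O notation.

Each loop level contributes: log n. Multiplying the contributions gives O(log n).

Answer: O(log n)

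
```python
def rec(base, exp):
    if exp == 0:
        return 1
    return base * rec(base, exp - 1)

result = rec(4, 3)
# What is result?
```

rec(4, 3) = 4 * 4 * 4 = 64

Answer: 64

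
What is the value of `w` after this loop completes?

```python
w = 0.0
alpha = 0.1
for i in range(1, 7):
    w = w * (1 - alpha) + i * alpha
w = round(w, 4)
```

Moving average with lr=0.1
`w` takes the values: 0.0 → 0.1 → 0.29 → 0.561 → 0.9049 → 1.31441 → 1.782969 → 1.783

Answer: 1.783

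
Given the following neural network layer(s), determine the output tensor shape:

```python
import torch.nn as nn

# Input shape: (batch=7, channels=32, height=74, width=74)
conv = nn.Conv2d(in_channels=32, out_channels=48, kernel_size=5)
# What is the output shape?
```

Input: (7, 32, 74, 74) -> Output: (7, 48, 70, 70)

Answer: (7, 48, 70, 70)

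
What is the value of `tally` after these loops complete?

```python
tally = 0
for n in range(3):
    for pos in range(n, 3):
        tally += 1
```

Upper triangle: 3 + 2 + ... + 1
`tally` takes the values: 0 → 1 → 2 → 3 → 4 → 5 → 6

Answer: 6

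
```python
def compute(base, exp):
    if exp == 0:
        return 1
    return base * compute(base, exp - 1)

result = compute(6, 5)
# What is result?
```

compute(6, 5) = 6 * 6 * 6 * 6 * 6 = 7776

Answer: 7776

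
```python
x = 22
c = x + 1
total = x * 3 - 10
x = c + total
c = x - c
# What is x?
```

Trace:
`x = 22` → x = 22
`c = x + 1` → c = 23
`total = x * 3 - 10` → total = 56
`x = c + total` → x = 79
`c = x - c` → c = 56
So x = 79

Answer: 79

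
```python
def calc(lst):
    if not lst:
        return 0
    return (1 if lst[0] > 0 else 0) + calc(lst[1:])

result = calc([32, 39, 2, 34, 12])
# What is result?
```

Count of positive elements in [32, 39, 2, 34, 12] = 5

Answer: 5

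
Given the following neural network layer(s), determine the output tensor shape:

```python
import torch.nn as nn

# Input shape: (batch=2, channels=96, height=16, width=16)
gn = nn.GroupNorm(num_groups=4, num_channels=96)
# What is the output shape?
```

Input: (2, 96, 16, 16) -> Output: (2, 96, 16, 16)

Answer: (2, 96, 16, 16)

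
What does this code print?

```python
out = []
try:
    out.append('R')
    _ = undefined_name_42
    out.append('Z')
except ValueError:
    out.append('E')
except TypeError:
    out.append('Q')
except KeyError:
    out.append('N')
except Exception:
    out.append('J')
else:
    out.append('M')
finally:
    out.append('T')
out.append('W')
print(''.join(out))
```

Execution trace: 'R' (try body) → 'J' (except Exception) → 'T' (finally) → 'W' (after the try/except). Output: RJTW

Answer: RJTW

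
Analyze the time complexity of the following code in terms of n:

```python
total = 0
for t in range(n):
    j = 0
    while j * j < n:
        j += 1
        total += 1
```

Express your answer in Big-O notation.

Each loop level contributes: n × √n. Multiplying the contributions gives O(n√n).

Answer: O(n√n)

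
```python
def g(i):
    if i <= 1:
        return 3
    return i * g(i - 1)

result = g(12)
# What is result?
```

g(12) = 12 * 11 * 10 * 9 * 8 * 7 * 6 * 5 * 4 * 3 * 2 * 3 = 1437004800

Answer: 1437004800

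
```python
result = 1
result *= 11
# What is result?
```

Trace:
`result = 1` → result = 1
`result *= 11` → result = 11
So result = 11

Answer: 11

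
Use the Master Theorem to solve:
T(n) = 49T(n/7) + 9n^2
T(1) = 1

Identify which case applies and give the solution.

a=49, b=7, f(n)=9n^2. log_7(49) = 2. Since c=2 = 2, Case 2 applies: T(n) = Θ(n^log_b(a) · log n) = O(n^2 log n).

Answer: O(n^2 log n) - Case 2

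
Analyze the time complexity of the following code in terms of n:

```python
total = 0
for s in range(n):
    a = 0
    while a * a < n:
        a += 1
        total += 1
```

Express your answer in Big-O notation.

Each loop level contributes: n × √n. Multiplying the contributions gives O(n√n).

Answer: O(n√n)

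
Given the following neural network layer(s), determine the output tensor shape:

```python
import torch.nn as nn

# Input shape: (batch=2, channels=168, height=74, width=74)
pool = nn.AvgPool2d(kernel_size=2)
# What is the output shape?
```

Input: (2, 168, 74, 74) -> Output: (2, 168, 37, 37)

Answer: (2, 168, 37, 37)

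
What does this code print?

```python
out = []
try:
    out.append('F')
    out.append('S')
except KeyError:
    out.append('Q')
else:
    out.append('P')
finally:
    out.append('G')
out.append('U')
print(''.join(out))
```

Execution trace: 'F' (try body) → 'S' (try body, no exception) → 'P' (else) → 'G' (finally) → 'U' (after the try/except). Output: FSPGU

Answer: FSPGU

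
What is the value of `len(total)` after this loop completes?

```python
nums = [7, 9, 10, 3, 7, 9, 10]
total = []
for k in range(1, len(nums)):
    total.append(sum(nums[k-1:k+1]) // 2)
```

Number of 2-element averages
`total` takes the values: [] → [8] → [8, 9] → [8, 9, 6] → [8, 9, 6, 5] → [8, 9, 6, 5, 8] → [8, 9, 6, 5, 8, 9]
So `len(total)` = 6

Answer: 6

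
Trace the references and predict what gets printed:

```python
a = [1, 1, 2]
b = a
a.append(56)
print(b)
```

Key concept: basic list aliasing.
Step by step:
`a = [1, 1, 2]` → a = [1, 1, 2]
`b = a` → b = [1, 1, 2] (same object as a)
`a.append(56)` → a = [1, 1, 2, 56] (same object as b); b = [1, 1, 2, 56] (same object as a)
`print(b)` → prints [1, 1, 2, 56]

Answer: [1, 1, 2, 56]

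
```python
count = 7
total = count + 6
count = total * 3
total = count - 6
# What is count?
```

Trace:
`count = 7` → count = 7
`total = count + 6` → total = 13
`count = total * 3` → count = 39
`total = count - 6` → total = 33
So count = 39

Answer: 39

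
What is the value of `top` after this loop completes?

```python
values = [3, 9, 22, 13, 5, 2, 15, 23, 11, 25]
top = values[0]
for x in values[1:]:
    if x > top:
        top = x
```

Maximum of [3, 9, 22, 13, 5, 2, 15, 23, 11, 25]
`top` takes the values: 3 → 9 → 22 → 23 → 25

Answer: 25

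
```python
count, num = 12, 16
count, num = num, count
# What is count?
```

Trace:
`count, num = 12, 16` → count = 12; num = 16
`count, num = num, count` → count = 16; num = 12
So count = 16

Answer: 16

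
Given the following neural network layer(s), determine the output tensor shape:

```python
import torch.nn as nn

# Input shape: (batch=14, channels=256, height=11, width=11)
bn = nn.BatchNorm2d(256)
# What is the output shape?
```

Input: (14, 256, 11, 11) -> Output: (14, 256, 11, 11)

Answer: (14, 256, 11, 11)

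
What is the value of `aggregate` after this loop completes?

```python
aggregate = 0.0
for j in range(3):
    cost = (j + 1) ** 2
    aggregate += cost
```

Sum of squared losses 1² + 2² + ... + 3²
`aggregate` takes the values: 0.0 → 1.0 → 5.0 → 14.0

Answer: 14.0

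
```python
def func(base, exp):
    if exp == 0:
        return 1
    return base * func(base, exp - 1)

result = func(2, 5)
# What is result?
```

func(2, 5) = 2 * 2 * 2 * 2 * 2 = 32

Answer: 32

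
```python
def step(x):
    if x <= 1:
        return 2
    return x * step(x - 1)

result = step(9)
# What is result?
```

step(9) = 9 * 8 * 7 * 6 * 5 * 4 * 3 * 2 * 2 = 725760

Answer: 725760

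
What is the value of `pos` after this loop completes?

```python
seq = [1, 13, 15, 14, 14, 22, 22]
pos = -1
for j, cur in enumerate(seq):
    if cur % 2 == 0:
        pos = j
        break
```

First even number index in [1, 13, 15, 14, 14, 22, 22]
`pos` takes the values: -1 → 3

Answer: 3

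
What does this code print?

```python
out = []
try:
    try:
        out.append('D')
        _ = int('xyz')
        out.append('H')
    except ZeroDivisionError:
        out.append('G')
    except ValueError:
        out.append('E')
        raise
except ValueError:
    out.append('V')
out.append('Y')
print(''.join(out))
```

Execution trace: 'D' (inner try body) → 'E' (inner except ValueError) → 'V' (outer except ValueError) → 'Y' (after the try/except). Output: DEVY

Answer: DEVY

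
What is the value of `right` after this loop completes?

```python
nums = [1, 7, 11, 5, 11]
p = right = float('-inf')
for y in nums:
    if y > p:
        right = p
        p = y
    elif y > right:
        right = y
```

Second largest (with repeats) in [1, 7, 11, 5, 11]
`right` takes the values: -inf → 1 → 7 → 11

Answer: 11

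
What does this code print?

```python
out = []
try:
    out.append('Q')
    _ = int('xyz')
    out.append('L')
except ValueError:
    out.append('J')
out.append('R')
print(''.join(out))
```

Execution trace: 'Q' (try body) → 'J' (except ValueError) → 'R' (after the try/except). Output: QJR

Answer: QJR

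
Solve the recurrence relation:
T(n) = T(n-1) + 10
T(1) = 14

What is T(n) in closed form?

Unrolling: T(n) = T(1) + 10·(n-1) = 14 + 10(n-1) = 10n + 4.

Answer: T(n) = 10n + 4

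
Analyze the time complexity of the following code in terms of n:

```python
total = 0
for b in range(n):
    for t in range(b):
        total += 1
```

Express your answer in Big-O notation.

Each loop level contributes: n × n. Multiplying the contributions gives O(n^2).

Answer: O(n^2)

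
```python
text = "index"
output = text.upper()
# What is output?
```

Trace:
`text = "index"` → text = 'index'
`output = text.upper()` → output = 'INDEX'
So output = 'INDEX'

Answer: 'INDEX'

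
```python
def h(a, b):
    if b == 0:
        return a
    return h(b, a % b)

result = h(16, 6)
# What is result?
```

h(16, 6) -> h(6, 4) -> h(4, 2) -> h(2, 0) -> 2

Answer: 2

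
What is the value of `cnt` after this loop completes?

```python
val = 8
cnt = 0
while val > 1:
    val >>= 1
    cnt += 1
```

Count right shifts until 1
`cnt` takes the values: 0 → 1 → 2 → 3

Answer: 3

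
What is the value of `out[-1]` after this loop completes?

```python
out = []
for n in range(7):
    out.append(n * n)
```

Last element of squares 0 to 6
`out` takes the values: [] → [0] → [0, 1] → [0, 1, 4] → [0, 1, 4, 9] → [0, 1, 4, 9, 16] → [0, 1, 4, 9, 16, 25] → [0, 1, 4, 9, 16, 25, 36]
So `out[-1]` = 36

Answer: 36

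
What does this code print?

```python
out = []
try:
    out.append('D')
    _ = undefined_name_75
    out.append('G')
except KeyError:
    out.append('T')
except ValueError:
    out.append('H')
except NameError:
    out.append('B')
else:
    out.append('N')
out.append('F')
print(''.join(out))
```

Execution trace: 'D' (try body) → 'B' (except NameError) → 'F' (after the try/except). Output: DBF

Answer: DBF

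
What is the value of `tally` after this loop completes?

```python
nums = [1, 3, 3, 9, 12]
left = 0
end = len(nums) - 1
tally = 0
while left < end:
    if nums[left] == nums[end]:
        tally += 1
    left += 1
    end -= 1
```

Count matching pairs from ends
`tally` takes the values: 0

Answer: 0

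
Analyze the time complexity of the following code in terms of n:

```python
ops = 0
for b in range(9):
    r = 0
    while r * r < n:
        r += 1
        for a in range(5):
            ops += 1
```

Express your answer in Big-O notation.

Each loop level contributes: 1 × √n × 1. Multiplying the contributions gives O(√n).

Answer: O(√n)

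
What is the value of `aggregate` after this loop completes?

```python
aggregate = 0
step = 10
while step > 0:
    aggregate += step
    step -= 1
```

Sum 10 down to 1
`aggregate` takes the values: 0 → 10 → 19 → 27 → 34 → 40 → 45 → 49 → 52 → 54 → 55

Answer: 55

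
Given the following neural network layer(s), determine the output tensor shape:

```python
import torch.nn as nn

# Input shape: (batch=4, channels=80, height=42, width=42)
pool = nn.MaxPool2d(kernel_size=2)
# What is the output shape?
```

Input: (4, 80, 42, 42) -> Output: (4, 80, 21, 21)

Answer: (4, 80, 21, 21)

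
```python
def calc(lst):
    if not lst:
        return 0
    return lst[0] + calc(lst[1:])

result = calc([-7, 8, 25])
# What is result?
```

(-7) + 8 + 25 + 0 = 26

Answer: 26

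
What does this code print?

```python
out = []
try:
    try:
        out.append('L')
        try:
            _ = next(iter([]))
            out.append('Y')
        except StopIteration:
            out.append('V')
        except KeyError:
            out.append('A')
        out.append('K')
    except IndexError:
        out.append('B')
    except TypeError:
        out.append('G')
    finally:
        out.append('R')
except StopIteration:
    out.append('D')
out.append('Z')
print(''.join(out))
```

Execution trace: 'L' (try body) → 'V' (inner except StopIteration) → 'K' (try body, no exception) → 'R' (finally) → 'Z' (after the try/except). Output: LVKRZ

Answer: LVKRZ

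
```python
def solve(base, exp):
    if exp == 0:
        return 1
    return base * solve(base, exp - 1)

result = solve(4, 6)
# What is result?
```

solve(4, 6) = 4 * 4 * 4 * 4 * 4 * 4 = 4096

Answer: 4096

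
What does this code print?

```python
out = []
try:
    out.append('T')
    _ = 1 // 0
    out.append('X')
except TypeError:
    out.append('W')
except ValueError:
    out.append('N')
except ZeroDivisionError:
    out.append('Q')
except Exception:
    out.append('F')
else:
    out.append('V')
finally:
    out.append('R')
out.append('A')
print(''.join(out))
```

Execution trace: 'T' (try body) → 'Q' (except ZeroDivisionError) → 'R' (finally) → 'A' (after the try/except). Output: TQRA

Answer: TQRA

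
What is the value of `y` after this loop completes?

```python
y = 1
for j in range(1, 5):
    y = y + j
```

Start at 1, add 1 through 4
`y` takes the values: 1 → 2 → 4 → 7 → 11

Answer: 11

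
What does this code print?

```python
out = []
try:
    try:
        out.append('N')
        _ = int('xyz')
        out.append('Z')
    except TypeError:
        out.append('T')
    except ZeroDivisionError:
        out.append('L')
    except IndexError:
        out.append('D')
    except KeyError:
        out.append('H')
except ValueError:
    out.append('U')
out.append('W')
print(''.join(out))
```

Execution trace: 'N' (try body) → 'U' (outer except ValueError) → 'W' (after the try/except). Output: NUW

Answer: NUW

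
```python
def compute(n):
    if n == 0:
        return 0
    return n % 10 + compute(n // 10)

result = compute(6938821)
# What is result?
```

Sum of digits of 6938821: 1 + 2 + 8 + 8 + 3 + 9 + 6 = 37

Answer: 37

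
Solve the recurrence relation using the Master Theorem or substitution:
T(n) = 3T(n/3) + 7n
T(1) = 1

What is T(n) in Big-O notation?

By Master Theorem: a=3, b=3, f(n)=7n. Since log_3(3) = 1 and f(n) = Θ(n^1), Case 2 applies. T(n) = O(n log n).

Answer: O(n log n)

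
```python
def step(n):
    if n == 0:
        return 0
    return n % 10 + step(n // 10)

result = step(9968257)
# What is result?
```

Sum of digits of 9968257: 7 + 5 + 2 + 8 + 6 + 9 + 9 = 46

Answer: 46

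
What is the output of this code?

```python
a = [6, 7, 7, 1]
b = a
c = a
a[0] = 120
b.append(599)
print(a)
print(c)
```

Key concept: multiple aliases.
Step by step:
`a = [6, 7, 7, 1]` → a = [6, 7, 7, 1]
`b = a` → b = [6, 7, 7, 1] (same object as a)
`c = a` → c = [6, 7, 7, 1] (same object as a, b)
`a[0] = 120` → a = [120, 7, 7, 1] (same object as b, c); b = [120, 7, 7, 1] (same object as a, c); c = [120, 7, 7, 1] (same object as a, b)
`b.append(599)` → a = [120, 7, 7, 1, 599] (same object as b, c); b = [120, 7, 7, 1, 599] (same object as a, c); c = [120, 7, 7, 1, 599] (same object as a, b)
`print(a)` → prints [120, 7, 7, 1, 599]
`print(c)` → prints [120, 7, 7, 1, 599]

Answer:
[120, 7, 7, 1, 599]
[120, 7, 7, 1, 599]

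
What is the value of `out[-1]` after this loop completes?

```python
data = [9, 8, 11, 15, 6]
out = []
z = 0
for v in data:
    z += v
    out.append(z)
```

Cumulative sum ends at 49
`out` takes the values: [] → [9] → [9, 17] → [9, 17, 28] → [9, 17, 28, 43] → [9, 17, 28, 43, 49]
So `out[-1]` = 49

Answer: 49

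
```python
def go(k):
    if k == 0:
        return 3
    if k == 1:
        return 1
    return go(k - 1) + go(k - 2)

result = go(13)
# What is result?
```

Build up from base cases: go(0)=3, go(1)=1, go(2)=4, go(3)=5, go(4)=9, go(5)=14, go(6)=23, ..., go(13)=665

Answer: 665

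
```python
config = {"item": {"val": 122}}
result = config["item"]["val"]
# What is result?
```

Trace:
`config = {"item": {"val": 122}}` → config = {'item': {'val': 122}}
`result = config["item"]["val"]` → result = 122
So result = 122

Answer: 122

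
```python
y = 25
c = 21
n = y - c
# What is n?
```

Trace:
`y = 25` → y = 25
`c = 21` → c = 21
`n = y - c` → n = 4
So n = 4

Answer: 4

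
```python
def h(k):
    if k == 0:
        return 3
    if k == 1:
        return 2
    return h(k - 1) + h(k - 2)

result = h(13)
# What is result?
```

Build up from base cases: h(0)=3, h(1)=2, h(2)=5, h(3)=7, h(4)=12, h(5)=19, h(6)=31, ..., h(13)=898

Answer: 898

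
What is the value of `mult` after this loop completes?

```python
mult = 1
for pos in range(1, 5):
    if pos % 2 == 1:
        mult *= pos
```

Product of odd numbers 1 to 4
`mult` takes the values: 1 → 3

Answer: 3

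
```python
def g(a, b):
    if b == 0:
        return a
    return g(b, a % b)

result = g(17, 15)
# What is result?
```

g(17, 15) -> g(15, 2) -> g(2, 1) -> g(1, 0) -> 1

Answer: 1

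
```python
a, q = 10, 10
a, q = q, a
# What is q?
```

Trace:
`a, q = 10, 10` → a = 10; q = 10
`a, q = q, a` → a = 10; q = 10
So q = 10

Answer: 10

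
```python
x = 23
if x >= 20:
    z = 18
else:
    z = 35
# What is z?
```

Trace:
`x = 23` → x = 23
`if x >= 20: ...` → x >= 20 is True → z = 18
So z = 18

Answer: 18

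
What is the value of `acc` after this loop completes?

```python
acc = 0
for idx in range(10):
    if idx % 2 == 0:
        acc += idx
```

Sum of even numbers 0 to 9
`acc` takes the values: 0 → 2 → 6 → 12 → 20

Answer: 20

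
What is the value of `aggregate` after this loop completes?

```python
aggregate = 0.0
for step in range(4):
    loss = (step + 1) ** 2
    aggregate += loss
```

Sum of squared losses 1² + 2² + ... + 4²
`aggregate` takes the values: 0.0 → 1.0 → 5.0 → 14.0 → 30.0

Answer: 30.0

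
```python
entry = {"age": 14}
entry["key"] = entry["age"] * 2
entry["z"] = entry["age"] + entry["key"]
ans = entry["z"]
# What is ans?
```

Trace:
`entry = {"age": 14}` → entry = {'age': 14}
`entry["key"] = entry["age"] * 2` → entry = {'age': 14, 'key': 28}
`entry["z"] = entry["age"] + entry["key"]` → entry = {'age': 14, 'key': 28, 'z': 42}
`ans = entry["z"]` → ans = 42
So ans = 42

Answer: 42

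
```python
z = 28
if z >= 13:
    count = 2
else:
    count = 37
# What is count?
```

Trace:
`z = 28` → z = 28
`if z >= 13: ...` → z >= 13 is True → count = 2
So count = 2

Answer: 2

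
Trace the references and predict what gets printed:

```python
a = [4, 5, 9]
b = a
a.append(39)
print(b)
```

Key concept: basic list aliasing.
Step by step:
`a = [4, 5, 9]` → a = [4, 5, 9]
`b = a` → b = [4, 5, 9] (same object as a)
`a.append(39)` → a = [4, 5, 9, 39] (same object as b); b = [4, 5, 9, 39] (same object as a)
`print(b)` → prints [4, 5, 9, 39]

Answer: [4, 5, 9, 39]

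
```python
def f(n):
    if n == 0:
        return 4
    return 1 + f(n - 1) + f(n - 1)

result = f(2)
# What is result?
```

f(n) = 1 + 2·f(n-1), f(0)=4. Closed form: (4+1)·2^2 - 1 = 19.

Answer: 19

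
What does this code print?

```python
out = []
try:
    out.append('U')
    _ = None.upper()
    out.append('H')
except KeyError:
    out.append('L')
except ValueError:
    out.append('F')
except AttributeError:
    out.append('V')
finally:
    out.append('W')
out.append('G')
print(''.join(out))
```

Execution trace: 'U' (try body) → 'V' (except AttributeError) → 'W' (finally) → 'G' (after the try/except). Output: UVWG

Answer: UVWG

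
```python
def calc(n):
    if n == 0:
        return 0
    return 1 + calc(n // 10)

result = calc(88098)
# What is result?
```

Count of digits of 88098: 5

Answer: 5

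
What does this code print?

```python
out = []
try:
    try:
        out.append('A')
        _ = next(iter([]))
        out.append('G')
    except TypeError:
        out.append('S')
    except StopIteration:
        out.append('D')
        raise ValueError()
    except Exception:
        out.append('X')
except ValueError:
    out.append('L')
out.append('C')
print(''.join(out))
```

Execution trace: 'A' (inner try body) → 'D' (inner except StopIteration) → 'L' (outer except ValueError) → 'C' (after the try/except). Output: ADLC

Answer: ADLC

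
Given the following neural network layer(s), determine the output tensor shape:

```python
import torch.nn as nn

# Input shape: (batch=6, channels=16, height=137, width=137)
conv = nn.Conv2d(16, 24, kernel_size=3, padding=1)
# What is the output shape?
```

Input: (6, 16, 137, 137) -> Output: (6, 24, 137, 137)

Answer: (6, 24, 137, 137)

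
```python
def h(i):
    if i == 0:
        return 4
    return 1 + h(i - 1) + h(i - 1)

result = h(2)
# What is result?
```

h(i) = 1 + 2·h(i-1), h(0)=4. Closed form: (4+1)·2^2 - 1 = 19.

Answer: 19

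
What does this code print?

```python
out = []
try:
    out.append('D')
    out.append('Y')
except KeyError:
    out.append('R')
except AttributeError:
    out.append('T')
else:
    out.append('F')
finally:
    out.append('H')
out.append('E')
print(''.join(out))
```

Execution trace: 'D' (try body) → 'Y' (try body, no exception) → 'F' (else) → 'H' (finally) → 'E' (after the try/except). Output: DYFHE

Answer: DYFHE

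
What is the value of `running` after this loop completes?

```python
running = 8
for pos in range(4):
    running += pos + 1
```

Start at 8, add 1 to 4 = 18
`running` takes the values: 8 → 9 → 11 → 14 → 18

Answer: 18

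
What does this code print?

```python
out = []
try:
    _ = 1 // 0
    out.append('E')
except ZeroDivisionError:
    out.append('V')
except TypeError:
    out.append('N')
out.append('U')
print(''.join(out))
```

Execution trace: 'V' (except ZeroDivisionError) → 'U' (after the try/except). Output: VU

Answer: VU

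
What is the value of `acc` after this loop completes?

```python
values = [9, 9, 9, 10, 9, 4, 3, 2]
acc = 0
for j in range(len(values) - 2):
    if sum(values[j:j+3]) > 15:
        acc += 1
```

Count windows with sum > 15
`acc` takes the values: 0 → 1 → 2 → 3 → 4 → 5

Answer: 5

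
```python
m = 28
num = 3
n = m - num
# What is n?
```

Trace:
`m = 28` → m = 28
`num = 3` → num = 3
`n = m - num` → n = 25
So n = 25

Answer: 25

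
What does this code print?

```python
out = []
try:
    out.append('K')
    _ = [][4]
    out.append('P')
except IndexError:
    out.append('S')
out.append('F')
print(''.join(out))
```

Execution trace: 'K' (try body) → 'S' (except IndexError) → 'F' (after the try/except). Output: KSF

Answer: KSF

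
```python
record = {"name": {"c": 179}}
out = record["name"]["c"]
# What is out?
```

Trace:
`record = {"name": {"c": 179}}` → record = {'name': {'c': 179}}
`out = record["name"]["c"]` → out = 179
So out = 179

Answer: 179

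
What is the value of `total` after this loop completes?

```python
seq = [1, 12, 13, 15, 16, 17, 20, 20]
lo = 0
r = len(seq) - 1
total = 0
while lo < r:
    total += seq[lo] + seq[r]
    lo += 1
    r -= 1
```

Sum of pairs from ends
`total` takes the values: 0 → 21 → 53 → 83 → 114

Answer: 114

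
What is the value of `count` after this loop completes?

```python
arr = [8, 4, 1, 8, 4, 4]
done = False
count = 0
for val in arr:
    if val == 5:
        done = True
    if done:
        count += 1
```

Count elements after first 5 in [8, 4, 1, 8, 4, 4]
`count` takes the values: 0

Answer: 0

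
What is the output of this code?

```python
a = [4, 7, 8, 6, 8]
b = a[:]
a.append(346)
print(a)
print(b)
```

Key concept: slice [:] creates copy.
Step by step:
`a = [4, 7, 8, 6, 8]` → a = [4, 7, 8, 6, 8]
`b = a[:]` → b = [4, 7, 8, 6, 8]
`a.append(346)` → a = [4, 7, 8, 6, 8, 346]
`print(a)` → prints [4, 7, 8, 6, 8, 346]
`print(b)` → prints [4, 7, 8, 6, 8]

Answer:
[4, 7, 8, 6, 8, 346]
[4, 7, 8, 6, 8]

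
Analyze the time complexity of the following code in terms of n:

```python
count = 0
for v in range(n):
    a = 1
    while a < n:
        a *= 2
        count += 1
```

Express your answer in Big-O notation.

Each loop level contributes: n × log n. Multiplying the contributions gives O(n log n).

Answer: O(n log n)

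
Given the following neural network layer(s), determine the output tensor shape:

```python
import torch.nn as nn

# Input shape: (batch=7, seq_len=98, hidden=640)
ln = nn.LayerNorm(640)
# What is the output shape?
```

Input: (7, 98, 640) -> Output: (7, 98, 640)

Answer: (7, 98, 640)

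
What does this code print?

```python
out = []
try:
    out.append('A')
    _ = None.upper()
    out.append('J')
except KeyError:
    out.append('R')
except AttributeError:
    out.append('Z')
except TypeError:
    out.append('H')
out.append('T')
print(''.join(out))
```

Execution trace: 'A' (try body) → 'Z' (except AttributeError) → 'T' (after the try/except). Output: AZT

Answer: AZT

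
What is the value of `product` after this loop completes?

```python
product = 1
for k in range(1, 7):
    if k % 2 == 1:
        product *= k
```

Product of odd numbers 1 to 6
`product` takes the values: 1 → 3 → 15

Answer: 15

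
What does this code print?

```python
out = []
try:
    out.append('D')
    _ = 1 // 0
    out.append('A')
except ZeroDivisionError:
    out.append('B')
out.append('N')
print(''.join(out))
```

Execution trace: 'D' (try body) → 'B' (except ZeroDivisionError) → 'N' (after the try/except). Output: DBN

Answer: DBN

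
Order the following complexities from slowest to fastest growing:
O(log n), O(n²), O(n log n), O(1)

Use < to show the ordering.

Ordered by growth rate: O(1) < O(log n) < O(n log n) < O(n²)

Answer: O(1) < O(log n) < O(n log n) < O(n²)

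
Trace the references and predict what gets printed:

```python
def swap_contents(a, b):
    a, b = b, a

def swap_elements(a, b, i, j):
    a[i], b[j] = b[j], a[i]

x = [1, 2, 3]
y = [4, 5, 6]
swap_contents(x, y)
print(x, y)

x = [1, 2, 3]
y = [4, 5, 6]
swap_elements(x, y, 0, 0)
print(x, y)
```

Key concept: parameter rebinding vs mutation.
Step by step:
`x = [1, 2, 3]` → x = [1, 2, 3]
`y = [4, 5, 6]` → y = [4, 5, 6]
`swap_contents(x, y)` → no visible change to tracked variables
`print(x, y)` → prints [1, 2, 3] [4, 5, 6]
`x = [1, 2, 3]` → x = [1, 2, 3]
`y = [4, 5, 6]` → y = [4, 5, 6]
`swap_elements(x, y, 0, 0)` → x = [4, 2, 3]; y = [1, 5, 6]
`print(x, y)` → prints [4, 2, 3] [1, 5, 6]

Answer:
[1, 2, 3] [4, 5, 6]
[4, 2, 3] [1, 5, 6]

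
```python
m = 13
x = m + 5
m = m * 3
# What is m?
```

Trace:
`m = 13` → m = 13
`x = m + 5` → x = 18
`m = m * 3` → m = 39
So m = 39

Answer: 39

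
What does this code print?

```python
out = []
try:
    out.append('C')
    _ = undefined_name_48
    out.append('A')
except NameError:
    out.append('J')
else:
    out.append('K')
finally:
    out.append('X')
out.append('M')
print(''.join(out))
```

Execution trace: 'C' (try body) → 'J' (except NameError) → 'X' (finally) → 'M' (after the try/except). Output: CJXM

Answer: CJXM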